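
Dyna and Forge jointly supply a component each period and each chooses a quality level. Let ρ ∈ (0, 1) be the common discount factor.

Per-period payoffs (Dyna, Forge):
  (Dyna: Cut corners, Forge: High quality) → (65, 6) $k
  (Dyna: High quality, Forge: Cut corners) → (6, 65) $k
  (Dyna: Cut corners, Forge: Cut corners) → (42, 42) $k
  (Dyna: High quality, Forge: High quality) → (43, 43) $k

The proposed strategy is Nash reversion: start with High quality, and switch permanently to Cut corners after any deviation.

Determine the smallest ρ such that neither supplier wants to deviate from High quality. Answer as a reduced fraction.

Under grim trigger the critical discount factor is (T−C)/(T−P) with T = 65, C = 43, P = 42.
ρ* = (65−43)/(65−42) = 22/23.

22/23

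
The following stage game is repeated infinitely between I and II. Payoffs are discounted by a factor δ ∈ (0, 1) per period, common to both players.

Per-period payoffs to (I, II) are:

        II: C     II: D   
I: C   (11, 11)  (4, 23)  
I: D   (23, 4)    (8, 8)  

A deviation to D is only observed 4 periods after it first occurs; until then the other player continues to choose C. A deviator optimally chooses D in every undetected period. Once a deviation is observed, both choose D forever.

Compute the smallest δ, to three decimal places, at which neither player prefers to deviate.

0.946

Deviating for the 4 undetected periods gains 23−11 = 12 per period over cooperation, then loses 11−8 = 3 per period forever once punishment starts.
Gain: 12(1 + δ + … + δ^3); loss: 3·δ^4/(1−δ).
No profitable deviation ⇔ 12(1−δ^4) ≤ 3·δ^4, i.e. δ^4 ≥ 12/(12+3) = 4/5.
Hence δ ≥ (4/5)^(1/4) ≈ 0.946.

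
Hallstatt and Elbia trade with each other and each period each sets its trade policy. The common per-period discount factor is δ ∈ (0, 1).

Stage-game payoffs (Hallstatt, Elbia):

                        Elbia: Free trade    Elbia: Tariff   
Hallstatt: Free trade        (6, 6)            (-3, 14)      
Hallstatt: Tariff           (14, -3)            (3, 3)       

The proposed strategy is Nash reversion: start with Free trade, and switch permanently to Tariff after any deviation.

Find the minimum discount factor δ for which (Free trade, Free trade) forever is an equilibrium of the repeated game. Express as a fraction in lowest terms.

One-period gain from deviating is 14 − 6 = 8. The loss is 6 − 3 = 3 in every subsequent period, with present value 3·δ/(1−δ).
Deviation is unprofitable when 3·δ/(1−δ) ≥ 8, i.e. δ/(1−δ) ≥ 8/3.
Equivalently δ ≥ 8/(8+3) = 8/11.

8/11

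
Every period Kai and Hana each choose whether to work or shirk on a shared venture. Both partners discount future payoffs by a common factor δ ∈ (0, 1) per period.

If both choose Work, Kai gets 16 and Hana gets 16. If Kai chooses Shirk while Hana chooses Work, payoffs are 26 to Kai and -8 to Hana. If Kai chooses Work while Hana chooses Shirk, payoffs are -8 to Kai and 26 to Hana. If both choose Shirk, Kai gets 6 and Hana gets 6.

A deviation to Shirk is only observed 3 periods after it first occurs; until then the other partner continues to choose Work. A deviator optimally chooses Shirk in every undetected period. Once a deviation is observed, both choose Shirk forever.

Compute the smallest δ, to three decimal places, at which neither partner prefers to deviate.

A deviator earns 26 for 3 periods, then 6 forever; cooperating earns 16 forever. Multiplying the IC by (1−δ):
16 ≥ 26(1−δ^3) + 6δ^3, so 20·δ^3 ≥ 10 and δ^3 ≥ 1/2.
δ ≥ (1/2)^(1/3) ≈ 0.794.

0.794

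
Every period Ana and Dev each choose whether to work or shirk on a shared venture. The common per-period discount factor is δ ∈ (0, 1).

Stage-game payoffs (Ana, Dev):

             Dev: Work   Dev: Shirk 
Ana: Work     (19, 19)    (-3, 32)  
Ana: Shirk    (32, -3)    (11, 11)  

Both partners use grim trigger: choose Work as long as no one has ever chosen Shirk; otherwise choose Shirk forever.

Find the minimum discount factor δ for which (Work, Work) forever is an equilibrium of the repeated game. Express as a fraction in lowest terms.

19/(1−δ) ≥ 32 + 11δ/(1−δ)
19 ≥ 32 − 21δ
δ ≥ 13/21.

13/21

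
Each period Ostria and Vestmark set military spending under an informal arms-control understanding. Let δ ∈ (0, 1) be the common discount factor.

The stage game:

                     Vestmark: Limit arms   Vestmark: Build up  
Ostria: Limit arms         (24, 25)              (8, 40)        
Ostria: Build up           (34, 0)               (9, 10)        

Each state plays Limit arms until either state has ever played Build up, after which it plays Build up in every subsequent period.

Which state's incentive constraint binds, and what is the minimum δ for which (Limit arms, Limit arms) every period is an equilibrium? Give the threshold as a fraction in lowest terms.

Vestmark; δ ≥ 1/2

Ostria: cooperation gives 24 each period; deviation gives 34 once then 9 forever.
  24/(1−δ) ≥ 34 + 9δ/(1−δ) ⇒ δ ≥ 10/25 = 2/5.
Vestmark: cooperation gives 25 each period; deviation gives 40 once then 10 forever.
  δ ≥ 15/30 = 1/2.
Both must hold, so the binding constraint is Vestmark's: δ ≥ 1/2.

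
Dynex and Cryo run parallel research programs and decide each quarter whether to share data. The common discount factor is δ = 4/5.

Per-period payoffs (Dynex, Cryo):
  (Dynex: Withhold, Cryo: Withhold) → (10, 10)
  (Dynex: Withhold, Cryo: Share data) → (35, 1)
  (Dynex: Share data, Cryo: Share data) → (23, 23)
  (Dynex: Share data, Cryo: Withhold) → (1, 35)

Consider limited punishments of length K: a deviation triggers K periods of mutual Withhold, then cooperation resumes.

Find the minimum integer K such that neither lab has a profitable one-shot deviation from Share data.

2

Need Σ_{k=1}^{K} δ^k ≥ (35−23)/(23−10) = 0.9231 at δ = 4/5.
At K = 1 the sum is 0.8000 < 0.9231; at K = 2 it is 1.4400 ≥ 0.9231.
So the minimum punishment length is K = 2.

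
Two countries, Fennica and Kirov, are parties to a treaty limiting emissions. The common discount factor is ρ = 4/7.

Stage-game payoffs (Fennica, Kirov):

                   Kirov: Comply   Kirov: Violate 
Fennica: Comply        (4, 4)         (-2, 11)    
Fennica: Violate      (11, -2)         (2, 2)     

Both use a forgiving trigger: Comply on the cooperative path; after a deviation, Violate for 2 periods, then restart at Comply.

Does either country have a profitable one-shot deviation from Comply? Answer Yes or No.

Yes

A one-shot deviation gives 11 now, then 2 for 2 periods, then back to 4.
Gain from deviating: (11−4) today; loss: (4−2) in each of the next 2 periods.
No-deviation condition: (4−2)(ρ+…+ρ^2) ≥ 11−4, i.e. ρ+…+ρ^2 ≥ 7/2.
At ρ = 4/7: ρ+…+ρ^2 = 0.8980 < 3.5000.
So cooperation is not sustainable.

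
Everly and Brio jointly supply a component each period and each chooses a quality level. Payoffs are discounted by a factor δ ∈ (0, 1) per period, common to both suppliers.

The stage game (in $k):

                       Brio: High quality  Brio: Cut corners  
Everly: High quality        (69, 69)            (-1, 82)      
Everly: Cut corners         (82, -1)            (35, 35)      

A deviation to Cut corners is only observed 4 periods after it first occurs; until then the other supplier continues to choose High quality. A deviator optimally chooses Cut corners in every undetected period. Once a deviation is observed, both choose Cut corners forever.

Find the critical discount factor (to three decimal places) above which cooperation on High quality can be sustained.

Deviating for the 4 undetected periods gains 82−69 = 13 per period over cooperation, then loses 69−35 = 34 per period forever once punishment starts.
Gain: 13(1 + δ + … + δ^3); loss: 34·δ^4/(1−δ).
No profitable deviation ⇔ 13(1−δ^4) ≤ 34·δ^4, i.e. δ^4 ≥ 13/(13+34) = 13/47.
Hence δ ≥ (13/47)^(1/4) ≈ 0.725.

0.725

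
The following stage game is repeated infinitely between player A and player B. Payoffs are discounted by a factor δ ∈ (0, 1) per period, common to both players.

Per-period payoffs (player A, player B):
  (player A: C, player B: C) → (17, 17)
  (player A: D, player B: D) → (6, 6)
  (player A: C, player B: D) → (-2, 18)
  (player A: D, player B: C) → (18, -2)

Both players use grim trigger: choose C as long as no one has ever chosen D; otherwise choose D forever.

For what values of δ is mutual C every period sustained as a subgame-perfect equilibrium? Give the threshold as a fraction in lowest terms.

1/12

17/(1−δ) ≥ 18 + 6δ/(1−δ)
17 ≥ 18 − 12δ
δ ≥ 1/12.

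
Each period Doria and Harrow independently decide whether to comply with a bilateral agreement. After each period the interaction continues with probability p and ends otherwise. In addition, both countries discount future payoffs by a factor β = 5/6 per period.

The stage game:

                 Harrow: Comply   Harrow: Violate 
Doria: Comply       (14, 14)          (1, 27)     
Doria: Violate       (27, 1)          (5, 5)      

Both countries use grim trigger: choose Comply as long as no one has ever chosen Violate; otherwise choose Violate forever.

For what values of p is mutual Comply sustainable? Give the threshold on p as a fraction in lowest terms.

Expected continuation weight on next period's payoff is β·p = 5/6·p, which plays the role of the discount factor.
Cooperation requires 5/6·p ≥ (27−14)/(27−5) = 13/22, hence p ≥ 39/55.

39/55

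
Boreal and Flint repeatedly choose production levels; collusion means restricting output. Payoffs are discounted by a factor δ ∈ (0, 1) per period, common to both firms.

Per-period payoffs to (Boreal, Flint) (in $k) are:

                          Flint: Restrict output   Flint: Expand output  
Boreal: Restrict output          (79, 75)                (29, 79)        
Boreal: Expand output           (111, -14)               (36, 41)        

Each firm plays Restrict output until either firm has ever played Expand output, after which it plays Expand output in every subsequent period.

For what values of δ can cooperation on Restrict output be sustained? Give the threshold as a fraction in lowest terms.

Boreal: cooperation gives 79 each period; deviation gives 111 once then 36 forever.
  79/(1−δ) ≥ 111 + 36δ/(1−δ) ⇒ δ ≥ 32/75.
Flint: cooperation gives 75 each period; deviation gives 79 once then 41 forever.
  δ ≥ 4/38 = 2/19.
Both must hold, so the binding constraint is Boreal's: δ ≥ 32/75.

32/75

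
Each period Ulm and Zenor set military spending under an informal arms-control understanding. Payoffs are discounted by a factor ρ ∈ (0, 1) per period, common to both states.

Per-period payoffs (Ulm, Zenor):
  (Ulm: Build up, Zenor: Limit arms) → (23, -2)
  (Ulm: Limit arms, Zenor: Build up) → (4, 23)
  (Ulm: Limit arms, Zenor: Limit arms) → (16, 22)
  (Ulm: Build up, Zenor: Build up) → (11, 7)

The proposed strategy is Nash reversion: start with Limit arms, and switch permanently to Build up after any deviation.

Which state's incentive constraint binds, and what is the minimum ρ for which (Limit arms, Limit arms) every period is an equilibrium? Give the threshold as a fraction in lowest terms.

Ulm; ρ ≥ 7/12

Ulm: cooperation gives 16 each period; deviation gives 23 once then 11 forever.
  16/(1−ρ) ≥ 23 + 11ρ/(1−ρ) ⇒ ρ ≥ 7/12.
Zenor: cooperation gives 22 each period; deviation gives 23 once then 7 forever.
  ρ ≥ 1/16.
Both must hold, so the binding constraint is Ulm's: ρ ≥ 7/12.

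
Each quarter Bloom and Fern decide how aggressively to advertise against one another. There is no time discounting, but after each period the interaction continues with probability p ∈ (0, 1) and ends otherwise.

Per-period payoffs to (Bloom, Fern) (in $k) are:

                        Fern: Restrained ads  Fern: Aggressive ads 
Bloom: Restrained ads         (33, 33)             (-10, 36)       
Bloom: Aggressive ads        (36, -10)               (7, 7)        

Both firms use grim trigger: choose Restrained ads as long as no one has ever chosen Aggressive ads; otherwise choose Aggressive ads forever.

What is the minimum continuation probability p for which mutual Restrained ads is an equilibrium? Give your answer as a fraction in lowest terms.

With no time discounting, the continuation probability p plays the role of the discount factor.
Grim-trigger IC: 33/(1−p) ≥ 36 + 7p/(1−p) ⇒ p ≥ (36−33)/(36−7) = 3/29.

3/29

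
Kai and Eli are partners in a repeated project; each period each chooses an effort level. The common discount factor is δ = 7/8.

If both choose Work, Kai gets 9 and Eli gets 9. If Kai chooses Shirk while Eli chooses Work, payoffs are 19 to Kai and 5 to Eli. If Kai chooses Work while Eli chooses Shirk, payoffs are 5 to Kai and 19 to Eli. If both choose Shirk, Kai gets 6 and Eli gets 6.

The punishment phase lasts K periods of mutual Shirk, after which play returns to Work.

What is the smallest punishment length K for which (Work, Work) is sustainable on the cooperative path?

5

IC: δ(1−δ^K)/(1−δ) ≥ (19−9)/(9−6) = 10/3.
With δ = 7/8: need 1 − δ^K ≥ 10/3·(1−7/8)/(7/8), i.e. δ^K ≤ 0.5238.
Since (7/8)^4 = 0.5862 and (7/8)^5 = 0.5129, the smallest such K is 5.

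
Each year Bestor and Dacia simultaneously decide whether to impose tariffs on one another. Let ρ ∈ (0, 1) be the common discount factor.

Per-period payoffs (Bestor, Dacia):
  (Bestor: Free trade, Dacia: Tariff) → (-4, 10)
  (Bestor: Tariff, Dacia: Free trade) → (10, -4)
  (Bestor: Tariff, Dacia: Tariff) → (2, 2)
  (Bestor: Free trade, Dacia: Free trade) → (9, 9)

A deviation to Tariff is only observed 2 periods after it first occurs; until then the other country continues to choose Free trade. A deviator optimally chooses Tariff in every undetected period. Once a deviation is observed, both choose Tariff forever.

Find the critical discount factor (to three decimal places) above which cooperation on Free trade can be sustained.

0.354

A deviator earns 10 for 2 periods, then 2 forever; cooperating earns 9 forever. Multiplying the IC by (1−ρ):
9 ≥ 10(1−ρ^2) + 2ρ^2, so 8·ρ^2 ≥ 1 and ρ^2 ≥ 1/8.
ρ ≥ (1/8)^(1/2) ≈ 0.354.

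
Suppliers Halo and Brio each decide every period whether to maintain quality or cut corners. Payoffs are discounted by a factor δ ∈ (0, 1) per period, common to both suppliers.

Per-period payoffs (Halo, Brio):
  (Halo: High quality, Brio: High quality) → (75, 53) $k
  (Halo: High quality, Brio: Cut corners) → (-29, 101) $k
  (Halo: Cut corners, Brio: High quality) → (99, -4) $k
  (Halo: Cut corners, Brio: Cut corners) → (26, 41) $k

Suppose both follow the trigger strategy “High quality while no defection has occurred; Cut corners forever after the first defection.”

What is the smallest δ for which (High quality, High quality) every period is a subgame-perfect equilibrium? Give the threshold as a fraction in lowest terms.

4/5

Halo: cooperation gives 75 each period; deviation gives 99 once then 26 forever.
  75/(1−δ) ≥ 99 + 26δ/(1−δ) ⇒ δ ≥ 24/73.
Brio: cooperation gives 53 each period; deviation gives 101 once then 41 forever.
  δ ≥ 48/60 = 4/5.
Both must hold, so the binding constraint is Brio's: δ ≥ 4/5.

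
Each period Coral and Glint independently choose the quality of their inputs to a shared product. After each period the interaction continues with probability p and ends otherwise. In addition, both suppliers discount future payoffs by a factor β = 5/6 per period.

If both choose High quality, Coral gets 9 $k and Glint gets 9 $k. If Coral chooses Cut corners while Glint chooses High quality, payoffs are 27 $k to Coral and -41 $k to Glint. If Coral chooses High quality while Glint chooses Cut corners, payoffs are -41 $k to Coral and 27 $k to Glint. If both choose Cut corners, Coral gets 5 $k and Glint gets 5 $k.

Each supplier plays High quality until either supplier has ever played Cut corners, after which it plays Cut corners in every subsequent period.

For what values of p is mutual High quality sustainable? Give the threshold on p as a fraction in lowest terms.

54/55

With continuation probability p and discount β, the effective per-period discount factor is βp.
Grim-trigger IC: βp ≥ (27−9)/(27−5) = 9/11.
So p ≥ (9/11)/(5/6) = 54/55.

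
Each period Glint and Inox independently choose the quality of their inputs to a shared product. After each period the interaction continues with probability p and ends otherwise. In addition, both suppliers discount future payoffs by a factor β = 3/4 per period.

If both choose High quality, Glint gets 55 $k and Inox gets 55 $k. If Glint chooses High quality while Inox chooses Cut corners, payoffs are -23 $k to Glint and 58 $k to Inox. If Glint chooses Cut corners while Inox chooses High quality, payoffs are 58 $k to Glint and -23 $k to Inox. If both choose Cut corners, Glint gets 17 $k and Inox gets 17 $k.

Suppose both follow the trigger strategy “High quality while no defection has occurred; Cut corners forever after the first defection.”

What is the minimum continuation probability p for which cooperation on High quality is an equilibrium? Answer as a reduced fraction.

With continuation probability p and discount β, the effective per-period discount factor is βp.
Grim-trigger IC: βp ≥ (58−55)/(58−17) = 3/41.
So p ≥ (3/41)/(3/4) = 4/41.

4/41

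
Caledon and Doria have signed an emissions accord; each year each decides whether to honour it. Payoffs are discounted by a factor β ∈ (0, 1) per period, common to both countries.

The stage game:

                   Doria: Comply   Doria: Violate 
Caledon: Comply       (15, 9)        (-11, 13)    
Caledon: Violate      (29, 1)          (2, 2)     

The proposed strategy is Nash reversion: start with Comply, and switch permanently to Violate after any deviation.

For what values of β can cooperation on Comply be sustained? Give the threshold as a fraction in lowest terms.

14/27

Caledon: cooperation gives 15 each period; deviation gives 29 once then 2 forever.
  15/(1−β) ≥ 29 + 2β/(1−β) ⇒ β ≥ 14/27.
Doria: cooperation gives 9 each period; deviation gives 13 once then 2 forever.
  β ≥ 4/11.
Both must hold, so the binding constraint is Caledon's: β ≥ 14/27.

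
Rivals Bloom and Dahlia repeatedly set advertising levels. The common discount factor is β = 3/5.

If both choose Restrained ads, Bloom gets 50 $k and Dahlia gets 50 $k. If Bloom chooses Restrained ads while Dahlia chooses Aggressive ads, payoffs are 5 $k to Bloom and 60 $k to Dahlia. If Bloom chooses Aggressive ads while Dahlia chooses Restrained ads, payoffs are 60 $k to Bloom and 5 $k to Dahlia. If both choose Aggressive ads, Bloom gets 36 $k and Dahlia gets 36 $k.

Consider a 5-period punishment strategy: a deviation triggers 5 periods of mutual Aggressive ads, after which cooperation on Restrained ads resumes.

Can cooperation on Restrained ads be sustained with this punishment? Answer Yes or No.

A one-shot deviation gives 60 now, then 36 for 5 periods, then back to 50.
Gain from deviating: (60−50) today; loss: (50−36) in each of the next 5 periods.
No-deviation condition: (50−36)(β+…+β^5) ≥ 60−50, i.e. β+…+β^5 ≥ 5/7.
At β = 3/5: β+…+β^5 = 1.3834 ≥ 0.7143.
So cooperation is sustainable.

Yes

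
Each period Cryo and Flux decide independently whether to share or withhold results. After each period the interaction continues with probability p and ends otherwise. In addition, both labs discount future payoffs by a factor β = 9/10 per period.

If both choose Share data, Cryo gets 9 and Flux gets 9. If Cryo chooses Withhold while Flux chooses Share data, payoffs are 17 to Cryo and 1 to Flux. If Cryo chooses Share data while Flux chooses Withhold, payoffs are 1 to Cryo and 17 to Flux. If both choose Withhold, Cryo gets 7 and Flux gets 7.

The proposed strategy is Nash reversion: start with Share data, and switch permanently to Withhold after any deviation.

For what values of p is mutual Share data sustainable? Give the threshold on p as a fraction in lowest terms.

8/9

With continuation probability p and discount β, the effective per-period discount factor is βp.
Grim-trigger IC: βp ≥ (17−9)/(17−7) = 4/5.
So p ≥ (4/5)/(9/10) = 8/9.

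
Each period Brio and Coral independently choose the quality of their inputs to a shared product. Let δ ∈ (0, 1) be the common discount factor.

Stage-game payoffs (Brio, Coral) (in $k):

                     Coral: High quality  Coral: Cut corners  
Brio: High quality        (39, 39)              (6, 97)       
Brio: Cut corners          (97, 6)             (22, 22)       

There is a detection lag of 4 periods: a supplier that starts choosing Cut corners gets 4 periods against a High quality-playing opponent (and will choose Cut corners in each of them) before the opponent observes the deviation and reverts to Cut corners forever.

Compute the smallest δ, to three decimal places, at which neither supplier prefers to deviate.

The best deviation is to choose Cut corners for all 4 undetected periods, earning 97 each, then 22 forever once detected.
Deviation value: 97(1−δ^4)/(1−δ) + 22δ^4/(1−δ); cooperation value: 39/(1−δ).
IC: 39 ≥ 97(1−δ^4) + 22δ^4 = 97 − 75δ^4.
So δ^4 ≥ 58/75, giving δ ≥ (58/75)^(1/4) ≈ 0.938.

0.938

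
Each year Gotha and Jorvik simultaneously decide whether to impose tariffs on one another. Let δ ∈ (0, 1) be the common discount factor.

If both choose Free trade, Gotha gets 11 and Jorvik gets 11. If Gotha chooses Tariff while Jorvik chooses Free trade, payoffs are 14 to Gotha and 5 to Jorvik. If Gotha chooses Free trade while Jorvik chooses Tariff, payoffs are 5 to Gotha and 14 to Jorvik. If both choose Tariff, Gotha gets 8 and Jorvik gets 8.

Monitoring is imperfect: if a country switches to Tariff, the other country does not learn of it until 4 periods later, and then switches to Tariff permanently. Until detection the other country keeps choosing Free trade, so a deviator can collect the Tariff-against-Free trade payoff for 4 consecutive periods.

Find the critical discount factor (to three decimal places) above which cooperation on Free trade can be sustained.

Deviating for the 4 undetected periods gains 14−11 = 3 per period over cooperation, then loses 11−8 = 3 per period forever once punishment starts.
Gain: 3(1 + δ + … + δ^3); loss: 3·δ^4/(1−δ).
No profitable deviation ⇔ 3(1−δ^4) ≤ 3·δ^4, i.e. δ^4 ≥ 3/(3+3) = 1/2.
Hence δ ≥ (1/2)^(1/4) ≈ 0.841.

0.841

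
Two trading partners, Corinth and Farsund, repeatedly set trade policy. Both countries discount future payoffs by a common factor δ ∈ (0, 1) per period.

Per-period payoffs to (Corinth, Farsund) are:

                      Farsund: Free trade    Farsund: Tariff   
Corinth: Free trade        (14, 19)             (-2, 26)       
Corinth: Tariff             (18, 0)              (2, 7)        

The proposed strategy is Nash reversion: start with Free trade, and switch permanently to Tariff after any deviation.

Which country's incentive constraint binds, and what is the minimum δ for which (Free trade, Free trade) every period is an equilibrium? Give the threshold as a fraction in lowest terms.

Farsund; δ ≥ 7/19

Corinth's threshold: (18−14)/(18−2) = 1/4.
Farsund's threshold: (26−19)/(26−7) = 7/19.
1/4 < 7/19, so Farsund binds and δ* = 7/19.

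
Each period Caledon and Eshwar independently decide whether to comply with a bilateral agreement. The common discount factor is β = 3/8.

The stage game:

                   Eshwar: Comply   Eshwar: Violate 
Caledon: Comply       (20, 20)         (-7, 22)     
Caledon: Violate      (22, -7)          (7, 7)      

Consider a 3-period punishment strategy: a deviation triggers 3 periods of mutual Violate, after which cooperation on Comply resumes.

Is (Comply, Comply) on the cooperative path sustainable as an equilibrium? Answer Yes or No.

Yes

A one-shot deviation gives 22 now, then 7 for 3 periods, then back to 20.
Gain from deviating: (22−20) today; loss: (20−7) in each of the next 3 periods.
No-deviation condition: (20−7)(β+…+β^3) ≥ 22−20, i.e. β+…+β^3 ≥ 2/13.
At β = 3/8: β+…+β^3 = 0.5684 ≥ 0.1538.
So cooperation is sustainable.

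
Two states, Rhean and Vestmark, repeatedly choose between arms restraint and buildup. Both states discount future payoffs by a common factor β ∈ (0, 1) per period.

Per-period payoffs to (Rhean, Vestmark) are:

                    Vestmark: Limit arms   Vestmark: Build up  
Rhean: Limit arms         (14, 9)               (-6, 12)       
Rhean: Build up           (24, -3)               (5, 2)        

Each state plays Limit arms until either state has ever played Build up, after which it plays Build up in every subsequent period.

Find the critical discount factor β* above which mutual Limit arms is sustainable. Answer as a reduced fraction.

Rhean's threshold: (24−14)/(24−5) = 10/19.
Vestmark's threshold: (12−9)/(12−2) = 3/10.
10/19 > 3/10, so Rhean binds and β* = 10/19.

10/19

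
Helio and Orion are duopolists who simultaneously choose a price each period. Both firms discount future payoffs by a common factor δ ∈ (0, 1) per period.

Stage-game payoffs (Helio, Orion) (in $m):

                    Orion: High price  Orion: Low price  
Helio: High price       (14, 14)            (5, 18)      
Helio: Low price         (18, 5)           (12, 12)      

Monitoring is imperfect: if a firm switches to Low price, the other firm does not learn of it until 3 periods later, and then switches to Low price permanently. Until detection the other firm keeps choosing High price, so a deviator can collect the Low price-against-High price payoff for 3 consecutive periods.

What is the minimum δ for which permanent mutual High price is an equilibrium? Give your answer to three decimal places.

0.874

The best deviation is to choose Low price for all 3 undetected periods, earning 18 each, then 12 forever once detected.
Deviation value: 18(1−δ^3)/(1−δ) + 12δ^3/(1−δ); cooperation value: 14/(1−δ).
IC: 14 ≥ 18(1−δ^3) + 12δ^3 = 18 − 6δ^3.
So δ^3 ≥ 4/6 = 2/3, giving δ ≥ (2/3)^(1/3) ≈ 0.874.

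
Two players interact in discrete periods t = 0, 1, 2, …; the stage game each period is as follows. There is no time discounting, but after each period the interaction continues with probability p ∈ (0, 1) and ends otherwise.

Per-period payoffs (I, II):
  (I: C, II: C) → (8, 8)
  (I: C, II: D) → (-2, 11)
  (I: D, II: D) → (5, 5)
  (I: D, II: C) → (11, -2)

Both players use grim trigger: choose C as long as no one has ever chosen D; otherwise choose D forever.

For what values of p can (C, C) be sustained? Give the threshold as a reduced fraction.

With no time discounting, the continuation probability p plays the role of the discount factor.
Grim-trigger IC: 8/(1−p) ≥ 11 + 5p/(1−p) ⇒ p ≥ (11−8)/(11−5) = 1/2.

1/2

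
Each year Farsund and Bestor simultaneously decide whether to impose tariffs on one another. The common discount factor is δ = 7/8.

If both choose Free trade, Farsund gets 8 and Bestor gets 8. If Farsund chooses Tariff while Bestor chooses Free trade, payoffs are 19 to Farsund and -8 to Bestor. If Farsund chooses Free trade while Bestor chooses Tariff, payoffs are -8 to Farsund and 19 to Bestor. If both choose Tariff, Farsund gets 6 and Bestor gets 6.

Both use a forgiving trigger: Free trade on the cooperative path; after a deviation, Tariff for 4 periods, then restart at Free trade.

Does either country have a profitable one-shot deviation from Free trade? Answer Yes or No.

Yes

A one-shot deviation gives 19 now, then 6 for 4 periods, then back to 8.
Gain from deviating: (19−8) today; loss: (8−6) in each of the next 4 periods.
No-deviation condition: (8−6)(δ+…+δ^4) ≥ 19−8, i.e. δ+…+δ^4 ≥ 11/2.
At δ = 7/8: δ+…+δ^4 = 2.8967 < 5.5000.
So cooperation is not sustainable.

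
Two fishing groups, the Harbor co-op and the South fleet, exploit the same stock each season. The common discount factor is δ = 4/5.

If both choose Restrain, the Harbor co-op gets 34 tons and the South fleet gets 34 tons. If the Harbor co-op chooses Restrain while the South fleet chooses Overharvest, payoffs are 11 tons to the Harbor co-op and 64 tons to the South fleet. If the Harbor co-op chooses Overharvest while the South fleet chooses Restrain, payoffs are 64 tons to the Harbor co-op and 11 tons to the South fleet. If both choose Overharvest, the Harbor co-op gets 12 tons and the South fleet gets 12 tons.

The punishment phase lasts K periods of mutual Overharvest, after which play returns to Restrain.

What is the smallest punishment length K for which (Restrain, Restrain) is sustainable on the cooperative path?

IC: δ(1−δ^K)/(1−δ) ≥ (64−34)/(34−12) = 15/11.
With δ = 4/5: need 1 − δ^K ≥ 15/11·(1−4/5)/(4/5), i.e. δ^K ≤ 0.6591.
Since (4/5)^1 = 0.8000 and (4/5)^2 = 0.6400, the smallest such K is 2.

2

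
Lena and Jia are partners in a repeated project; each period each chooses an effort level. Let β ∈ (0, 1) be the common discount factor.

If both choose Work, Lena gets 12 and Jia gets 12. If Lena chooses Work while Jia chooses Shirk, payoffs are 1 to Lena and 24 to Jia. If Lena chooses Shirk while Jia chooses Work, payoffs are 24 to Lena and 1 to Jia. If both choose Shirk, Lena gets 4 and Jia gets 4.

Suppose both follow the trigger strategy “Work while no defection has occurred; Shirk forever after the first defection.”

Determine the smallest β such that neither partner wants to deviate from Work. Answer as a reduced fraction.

3/5

One-period gain from deviating is 24 − 12 = 12. The loss is 12 − 4 = 8 in every subsequent period, with present value 8·β/(1−β).
Deviation is unprofitable when 8·β/(1−β) ≥ 12, i.e. β/(1−β) ≥ 3/2.
Equivalently β ≥ 12/(12+8) = 3/5.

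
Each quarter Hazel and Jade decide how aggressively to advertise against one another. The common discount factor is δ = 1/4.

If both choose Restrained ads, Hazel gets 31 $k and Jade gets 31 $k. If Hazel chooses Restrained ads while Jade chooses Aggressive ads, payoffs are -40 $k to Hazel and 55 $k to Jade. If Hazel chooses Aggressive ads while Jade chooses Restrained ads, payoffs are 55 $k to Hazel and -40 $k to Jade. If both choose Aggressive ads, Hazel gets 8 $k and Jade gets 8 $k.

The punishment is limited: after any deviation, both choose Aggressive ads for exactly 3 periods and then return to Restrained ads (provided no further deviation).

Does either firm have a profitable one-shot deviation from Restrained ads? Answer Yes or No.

Yes

A one-shot deviation gives 55 now, then 8 for 3 periods, then back to 31.
Gain from deviating: (55−31) today; loss: (31−8) in each of the next 3 periods.
No-deviation condition: (31−8)(δ+…+δ^3) ≥ 55−31, i.e. δ+…+δ^3 ≥ 24/23.
At δ = 1/4: δ+…+δ^3 = 0.3281 < 1.0435.
So cooperation is not sustainable.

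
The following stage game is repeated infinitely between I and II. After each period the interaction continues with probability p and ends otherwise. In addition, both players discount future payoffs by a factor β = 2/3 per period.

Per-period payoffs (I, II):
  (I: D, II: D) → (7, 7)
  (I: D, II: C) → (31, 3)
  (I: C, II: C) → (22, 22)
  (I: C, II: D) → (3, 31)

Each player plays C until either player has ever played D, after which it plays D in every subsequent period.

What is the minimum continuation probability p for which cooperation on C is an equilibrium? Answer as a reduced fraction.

Expected continuation weight on next period's payoff is β·p = 2/3·p, which plays the role of the discount factor.
Cooperation requires 2/3·p ≥ (31−22)/(31−7) = 3/8, hence p ≥ 9/16.

9/16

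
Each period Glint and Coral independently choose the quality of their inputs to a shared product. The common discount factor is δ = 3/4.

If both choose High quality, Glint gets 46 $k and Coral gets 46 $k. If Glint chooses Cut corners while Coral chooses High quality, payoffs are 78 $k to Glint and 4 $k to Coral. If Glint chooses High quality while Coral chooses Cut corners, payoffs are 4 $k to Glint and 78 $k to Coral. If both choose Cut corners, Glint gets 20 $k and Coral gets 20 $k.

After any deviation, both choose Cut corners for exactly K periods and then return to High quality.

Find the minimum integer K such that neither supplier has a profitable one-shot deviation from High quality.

2

No profitable deviation requires (46−20)(δ+…+δ^K) ≥ 78−46, i.e. δ+…+δ^K ≥ 16/13 ≈ 1.2308.
With δ = 3/4, the partial sums are K=1: 0.7500, K=2: 1.3125.
K = 2 is the first length at which the sum reaches 1.2308.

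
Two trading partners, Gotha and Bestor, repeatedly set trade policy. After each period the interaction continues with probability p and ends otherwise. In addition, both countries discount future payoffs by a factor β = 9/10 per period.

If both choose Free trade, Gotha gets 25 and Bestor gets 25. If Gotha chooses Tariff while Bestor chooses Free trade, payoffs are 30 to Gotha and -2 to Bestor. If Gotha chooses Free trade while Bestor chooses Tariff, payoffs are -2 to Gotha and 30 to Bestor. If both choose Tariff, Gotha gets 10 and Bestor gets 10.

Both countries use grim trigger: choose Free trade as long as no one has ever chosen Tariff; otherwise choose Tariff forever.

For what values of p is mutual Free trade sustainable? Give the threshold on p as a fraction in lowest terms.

5/18

Expected continuation weight on next period's payoff is β·p = 9/10·p, which plays the role of the discount factor.
Cooperation requires 9/10·p ≥ (30−25)/(30−10) = 1/4, hence p ≥ 5/18.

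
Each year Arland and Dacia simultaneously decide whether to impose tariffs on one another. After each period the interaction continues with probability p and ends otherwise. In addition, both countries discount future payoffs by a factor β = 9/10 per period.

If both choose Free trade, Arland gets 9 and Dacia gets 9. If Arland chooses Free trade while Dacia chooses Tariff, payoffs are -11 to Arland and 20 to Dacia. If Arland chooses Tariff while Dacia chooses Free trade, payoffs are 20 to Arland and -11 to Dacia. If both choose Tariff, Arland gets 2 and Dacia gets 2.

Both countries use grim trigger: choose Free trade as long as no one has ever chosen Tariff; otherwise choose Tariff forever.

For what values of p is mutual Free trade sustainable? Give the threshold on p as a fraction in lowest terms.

55/81

With continuation probability p and discount β, the effective per-period discount factor is βp.
Grim-trigger IC: βp ≥ (20−9)/(20−2) = 11/18.
So p ≥ (11/18)/(9/10) = 55/81.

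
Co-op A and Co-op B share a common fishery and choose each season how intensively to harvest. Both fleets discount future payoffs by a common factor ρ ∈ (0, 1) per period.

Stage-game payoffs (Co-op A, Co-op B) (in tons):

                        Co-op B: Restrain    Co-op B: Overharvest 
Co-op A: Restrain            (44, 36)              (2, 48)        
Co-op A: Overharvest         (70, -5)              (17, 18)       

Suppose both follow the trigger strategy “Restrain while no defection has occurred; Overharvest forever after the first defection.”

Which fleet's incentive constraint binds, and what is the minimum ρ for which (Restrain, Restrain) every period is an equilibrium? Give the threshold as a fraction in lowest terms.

Co-op A: cooperation gives 44 each period; deviation gives 70 once then 17 forever.
  44/(1−ρ) ≥ 70 + 17ρ/(1−ρ) ⇒ ρ ≥ 26/53.
Co-op B: cooperation gives 36 each period; deviation gives 48 once then 18 forever.
  ρ ≥ 12/30 = 2/5.
Both must hold, so the binding constraint is Co-op A's: ρ ≥ 26/53.

Co-op A; ρ ≥ 26/53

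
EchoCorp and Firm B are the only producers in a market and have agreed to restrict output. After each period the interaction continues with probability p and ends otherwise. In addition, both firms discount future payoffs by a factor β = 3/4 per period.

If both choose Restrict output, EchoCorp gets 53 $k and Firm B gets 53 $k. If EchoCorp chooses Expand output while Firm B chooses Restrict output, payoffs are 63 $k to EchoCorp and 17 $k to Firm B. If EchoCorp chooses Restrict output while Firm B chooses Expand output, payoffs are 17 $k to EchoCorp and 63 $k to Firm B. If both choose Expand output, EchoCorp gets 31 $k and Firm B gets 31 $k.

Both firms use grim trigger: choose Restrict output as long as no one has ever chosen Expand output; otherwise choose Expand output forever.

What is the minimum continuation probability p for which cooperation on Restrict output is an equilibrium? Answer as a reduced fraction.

Expected continuation weight on next period's payoff is β·p = 3/4·p, which plays the role of the discount factor.
Cooperation requires 3/4·p ≥ (63−53)/(63−31) = 5/16, hence p ≥ 5/12.

5/12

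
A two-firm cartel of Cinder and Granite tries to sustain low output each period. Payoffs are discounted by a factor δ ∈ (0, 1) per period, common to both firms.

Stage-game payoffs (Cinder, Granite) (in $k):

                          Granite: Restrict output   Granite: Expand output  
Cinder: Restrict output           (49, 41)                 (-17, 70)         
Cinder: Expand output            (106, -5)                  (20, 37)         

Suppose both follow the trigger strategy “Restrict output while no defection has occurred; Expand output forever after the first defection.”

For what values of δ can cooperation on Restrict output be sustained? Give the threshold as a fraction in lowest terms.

29/33

Cinder's threshold: (106−49)/(106−20) = 57/86.
Granite's threshold: (70−41)/(70−37) = 29/33.
57/86 < 29/33, so Granite binds and δ* = 29/33.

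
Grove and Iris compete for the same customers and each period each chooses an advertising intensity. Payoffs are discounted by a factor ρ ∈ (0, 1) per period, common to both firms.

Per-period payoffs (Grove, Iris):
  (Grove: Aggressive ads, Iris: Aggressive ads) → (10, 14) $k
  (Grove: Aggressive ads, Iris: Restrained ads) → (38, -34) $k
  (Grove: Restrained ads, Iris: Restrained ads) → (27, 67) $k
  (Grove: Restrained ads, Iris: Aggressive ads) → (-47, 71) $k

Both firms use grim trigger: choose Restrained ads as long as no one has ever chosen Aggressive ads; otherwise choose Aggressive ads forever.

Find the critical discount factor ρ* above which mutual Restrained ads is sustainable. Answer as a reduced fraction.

Grove's threshold: (38−27)/(38−10) = 11/28.
Iris's threshold: (71−67)/(71−14) = 4/57.
11/28 > 4/57, so Grove binds and ρ* = 11/28.

11/28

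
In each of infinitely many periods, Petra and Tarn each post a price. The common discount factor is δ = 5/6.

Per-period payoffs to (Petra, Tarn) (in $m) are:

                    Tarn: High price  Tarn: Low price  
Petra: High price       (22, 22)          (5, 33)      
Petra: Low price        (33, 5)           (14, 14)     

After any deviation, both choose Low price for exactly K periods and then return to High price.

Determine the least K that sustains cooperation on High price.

No profitable deviation requires (22−14)(δ+…+δ^K) ≥ 33−22, i.e. δ+…+δ^K ≥ 11/8 ≈ 1.3750.
With δ = 5/6, the partial sums are K=1: 0.8333, K=2: 1.5278.
K = 2 is the first length at which the sum reaches 1.3750.

2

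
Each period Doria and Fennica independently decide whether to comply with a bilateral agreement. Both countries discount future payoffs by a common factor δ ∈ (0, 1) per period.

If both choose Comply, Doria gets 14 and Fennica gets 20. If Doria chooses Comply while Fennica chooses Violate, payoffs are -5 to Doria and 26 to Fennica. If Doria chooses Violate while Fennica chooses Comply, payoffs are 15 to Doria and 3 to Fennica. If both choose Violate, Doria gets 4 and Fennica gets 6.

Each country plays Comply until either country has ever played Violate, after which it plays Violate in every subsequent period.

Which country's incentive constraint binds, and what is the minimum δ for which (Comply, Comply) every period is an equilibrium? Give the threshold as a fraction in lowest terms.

For Doria: deviation gain 15−14 = 1, per-period punishment loss 14−4 = 10. IC gives δ ≥ 1/11.
For Fennica: gain 6, loss 14 per period, so δ ≥ 6/20 = 3/10.
The tighter constraint is Fennica's, so cooperation needs δ ≥ 3/10.

Fennica; δ ≥ 3/10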